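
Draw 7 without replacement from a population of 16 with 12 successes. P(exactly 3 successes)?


P(X=3) = C(12,3)*C(4,4) / C(16,7)
= 220*1 / 11440
= 220/11440 = 1/52

1/52


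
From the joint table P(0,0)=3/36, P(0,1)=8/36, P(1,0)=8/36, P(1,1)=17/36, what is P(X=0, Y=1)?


Read from table: P(X=0, Y=1) = 8/36 = 2/9

2/9


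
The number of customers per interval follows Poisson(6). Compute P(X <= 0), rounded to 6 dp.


P(X<=0) = e^(-6)*6^0/0!
≈ 0.0024787522
≈ 0.002479

0.002479


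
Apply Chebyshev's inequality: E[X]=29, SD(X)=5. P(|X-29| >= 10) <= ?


k = 10/5 = 2
Chebyshev: P(|X-mu| >= k*sigma) <= 1/k^2 = 1/2^2 = 1/4

1/4


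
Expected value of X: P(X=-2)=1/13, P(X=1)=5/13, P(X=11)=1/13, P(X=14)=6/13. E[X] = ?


E[X] = sum(x * P(x))
= -2*1/13 + 1*5/13 + 11*1/13 + 14*6/13
= 98/13

98/13


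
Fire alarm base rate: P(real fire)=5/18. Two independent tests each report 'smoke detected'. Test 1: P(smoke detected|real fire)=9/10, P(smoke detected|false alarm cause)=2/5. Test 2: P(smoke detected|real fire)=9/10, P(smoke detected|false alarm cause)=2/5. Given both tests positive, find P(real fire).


After test 1: P(+) = 9/10*5/18 + 2/5*13/18 = 97/180
P(B|+) = (1/4)/(97/180) = 45/97
After test 2 (use post1 as new prior): P(+) = 9/10*45/97 + 2/5*52/97 = 613/970
P(B|+,+) = (81/194)/(613/970) = 405/613

405/613


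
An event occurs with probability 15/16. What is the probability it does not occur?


P(A') = 1 - P(A) = 1 - 15/16 = 1/16

1/16


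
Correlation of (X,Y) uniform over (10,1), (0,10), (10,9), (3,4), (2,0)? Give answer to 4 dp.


Cov(X,Y) = -1.6000, Var(X) = 17.6000, Var(Y) = 16.5600
rho = Cov/(sqrt(VarX)*sqrt(VarY)) = -0.0937

-0.0937


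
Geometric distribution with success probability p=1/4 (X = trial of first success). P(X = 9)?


P(X=9) = (1-p)^8 * p = (3/4)^8 * 1/4
= 6561/65536 * 1/4 = 6561/262144

6561/262144


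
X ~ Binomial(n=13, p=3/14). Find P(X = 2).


P(X=2) = C(13,2) * p^2 * (1-p)^11
= 78 * 9/196 * 285311670611/4049565169664
= 100144396384461/396857386627072

100144396384461/396857386627072


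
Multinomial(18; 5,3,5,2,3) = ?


18! = 6402373705728000
Denominator: 5!=120 * 3!=6 * 5!=120 * 2!=2 * 3!=6
Coefficient = 6402373705728000 / 1036800 = 6175128960

6175128960


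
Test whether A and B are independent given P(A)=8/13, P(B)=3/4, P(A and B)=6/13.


P(A)*P(B) = 8/13*3/4 = 6/13
P(A∩B) = 6/13, which equals P(A)P(B), so independent

Yes, A and B are independent


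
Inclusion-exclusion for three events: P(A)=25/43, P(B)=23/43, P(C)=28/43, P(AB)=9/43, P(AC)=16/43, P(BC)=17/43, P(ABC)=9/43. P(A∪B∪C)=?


P(A∪B∪C) = P(A)+P(B)+P(C) - P(AB)-P(AC)-P(BC) + P(ABC)
= 25/43+23/43+28/43 - 9/43-16/43-17/43 + 9/43
= 1

1


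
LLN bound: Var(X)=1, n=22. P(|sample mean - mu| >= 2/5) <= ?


Var(Xbar) = Var(X)/n = 1/22
Chebyshev: P(|Xbar-mu| >= 2/5) <= Var(Xbar)/(2/5)^2 = (1/22)/(4/25) = 25/88

25/88


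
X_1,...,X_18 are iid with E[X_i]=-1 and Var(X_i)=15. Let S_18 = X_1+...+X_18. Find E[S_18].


E[S_n] = n*E[X_1] = 18*-1 = -18

-18


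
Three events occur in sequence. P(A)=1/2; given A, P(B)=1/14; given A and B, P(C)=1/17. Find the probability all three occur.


P(A∩B∩C) = P(A) * P(B|A) * P(C|A∩B)
= 1/2 * 1/14 * 1/17
= 1/28 * 1/17 = 1/476

1/476


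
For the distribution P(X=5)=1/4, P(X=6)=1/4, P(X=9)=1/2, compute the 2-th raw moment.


E[X^2] = sum(x^2 * P(x))
= 25*1/4 + 36*1/4 + 81*1/2
= 223/4

223/4


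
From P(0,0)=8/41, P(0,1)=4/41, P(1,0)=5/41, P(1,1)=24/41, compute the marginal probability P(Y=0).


P(Y=0) = P(0,0)+P(1,0) = 8/41 + 5/41 = 13/41

13/41


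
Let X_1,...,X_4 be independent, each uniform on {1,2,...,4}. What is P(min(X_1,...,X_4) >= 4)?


P(min >= 4) = P(all X_i >= 4) = (P(X_1 >= 4))^4
= (1/4)^4 = 1/256

1/256


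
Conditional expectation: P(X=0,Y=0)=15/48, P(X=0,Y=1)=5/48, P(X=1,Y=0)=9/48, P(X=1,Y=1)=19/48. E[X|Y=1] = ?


P(Y=1) = 24/48
E[X|Y=1] = (0*5 + 1*19)/24 = 19/24

19/24


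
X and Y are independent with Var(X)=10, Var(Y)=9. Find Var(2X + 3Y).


Independence => Cov(X,Y)=0
Var(2X + 3Y) = 2^2*Var(X) + 3^2*Var(Y)
= 4*10 + 9*9 = 121

121


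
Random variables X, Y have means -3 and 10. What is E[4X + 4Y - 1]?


E[4X + 4Y - 1] = 4*E[X] + 4*E[Y] - 1
= (4)*(-3) + (4)*(10) + (-1)
= -12 + 40 - 1 = 27

27


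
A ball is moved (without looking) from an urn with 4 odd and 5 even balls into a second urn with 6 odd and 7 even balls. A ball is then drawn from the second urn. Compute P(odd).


P(transfer odd) = 4/9; P(transfer even) = 5/9
If odd transferred: Urn II has 7 odd of 14, so P(odd|odd moved) = 1/2
If even transferred: Urn II has 6 odd of 14, so P(odd|even moved) = 3/7
By total probability: P(odd) = 4/9*1/2 + 5/9*3/7 = 29/63

29/63


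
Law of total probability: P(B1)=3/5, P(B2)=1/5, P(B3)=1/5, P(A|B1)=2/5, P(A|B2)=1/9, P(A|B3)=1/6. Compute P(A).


P(A) = P(A|B1)P(B1) + P(A|B2)P(B2) + P(A|B3)P(B3)
= 2/5*3/5 + 1/9*1/5 + 1/6*1/5
= 6/25 + 1/45 + 1/30 = 133/450

133/450


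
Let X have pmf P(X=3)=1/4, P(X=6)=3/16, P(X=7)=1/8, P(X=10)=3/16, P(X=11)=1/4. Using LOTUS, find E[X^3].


E[X^3] = sum(g(x)*P(x))
= 27*1/4 + 216*3/16 + 343*1/8 + 1000*3/16 + 1331*1/4
= 4883/8

4883/8


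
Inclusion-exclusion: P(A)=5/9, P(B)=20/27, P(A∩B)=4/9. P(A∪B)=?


P(A∪B) = P(A) + P(B) - P(A∩B)
= 5/9 + 20/27 - 4/9 = 23/27

23/27


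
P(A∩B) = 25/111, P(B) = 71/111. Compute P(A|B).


P(A|B) = P(A∩B)/P(B) = (25/111)/(71/111) = 25/71

25/71


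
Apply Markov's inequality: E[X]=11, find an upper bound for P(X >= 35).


Markov: P(X >= a) <= E[X]/a
P(X >= 35) <= 11/35

11/35


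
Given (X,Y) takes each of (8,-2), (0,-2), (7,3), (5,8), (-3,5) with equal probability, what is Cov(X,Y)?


E[X]=17/5, E[Y]=12/5, E[XY]=6
Cov(X,Y) = E[XY] - E[X]E[Y] = 6 - 17/5*12/5 = -54/25

-54/25


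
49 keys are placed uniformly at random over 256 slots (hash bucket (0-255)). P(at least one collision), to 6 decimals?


P(all different) = prod((256-i)/256 for i=0..48) = 0.007336
P(at least one match) = 1 - 0.007336 = 0.992664

0.992664


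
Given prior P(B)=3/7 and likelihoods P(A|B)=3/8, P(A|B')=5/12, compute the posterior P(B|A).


P(A) = P(A|B)P(B) + P(A|B')P(B') = 3/8*3/7 + 5/12*4/7 = 67/168
P(B|A) = P(A|B)P(B)/P(A) = (9/56)/(67/168) = 27/67

27/67


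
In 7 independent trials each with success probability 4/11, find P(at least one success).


P(at least one) = 1 - P(none)
P(none) = (1 - 4/11)^7 = (7/11)^7 = 823543/19487171
P(at least one) = 1 - 823543/19487171 = 18663628/19487171

18663628/19487171


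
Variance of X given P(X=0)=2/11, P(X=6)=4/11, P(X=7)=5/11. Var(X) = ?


E[X] = 59/11, E[X^2] = 389/11
Var(X) = E[X^2] - (E[X])^2 = 389/11 - (59/11)^2 = 798/121

798/121


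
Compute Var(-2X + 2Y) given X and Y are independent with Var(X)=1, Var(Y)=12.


Independence => Cov(X,Y)=0
Var(-2X + 2Y) = (-2)^2*Var(X) + 2^2*Var(Y)
= 4*1 + 4*12 = 52

52


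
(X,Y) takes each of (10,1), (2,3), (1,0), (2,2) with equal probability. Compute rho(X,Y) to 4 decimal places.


Cov(X,Y) = -0.6250, Var(X) = 13.1875, Var(Y) = 1.2500
rho = Cov/(sqrt(VarX)*sqrt(VarY)) = -0.1539

-0.1539


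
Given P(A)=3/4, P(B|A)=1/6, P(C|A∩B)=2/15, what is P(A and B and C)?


P(A∩B∩C) = P(A) * P(B|A) * P(C|A∩B)
= 3/4 * 1/6 * 2/15
= 1/8 * 2/15 = 1/60

1/60


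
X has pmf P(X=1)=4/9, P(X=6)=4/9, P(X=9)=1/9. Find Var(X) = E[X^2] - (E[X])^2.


E[X] = 37/9, E[X^2] = 229/9
Var(X) = E[X^2] - (E[X])^2 = 229/9 - (37/9)^2 = 692/81

692/81


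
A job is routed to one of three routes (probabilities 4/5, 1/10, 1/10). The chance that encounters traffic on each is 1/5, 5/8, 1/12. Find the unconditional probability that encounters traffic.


P(A) = P(A|B1)P(B1) + P(A|B2)P(B2) + P(A|B3)P(B3)
= 1/5*4/5 + 5/8*1/10 + 1/12*1/10
= 4/25 + 1/16 + 1/120 = 277/1200

277/1200


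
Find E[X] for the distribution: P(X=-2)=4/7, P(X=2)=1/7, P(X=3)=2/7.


E[X] = sum(x * P(x))
= -2*4/7 + 2*1/7 + 3*2/7
= 0

0


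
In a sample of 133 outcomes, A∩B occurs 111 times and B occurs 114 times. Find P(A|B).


P(A|B) = P(A∩B)/P(B) = (111/133)/(114/133) = 111/114 = 37/38

37/38


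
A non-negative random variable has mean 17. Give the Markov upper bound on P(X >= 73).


Markov: P(X >= a) <= E[X]/a
P(X >= 73) <= 17/73

17/73


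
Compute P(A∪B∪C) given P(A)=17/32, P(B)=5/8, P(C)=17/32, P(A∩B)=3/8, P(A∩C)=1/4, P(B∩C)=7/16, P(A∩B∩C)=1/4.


P(A∪B∪C) = P(A)+P(B)+P(C) - P(AB)-P(AC)-P(BC) + P(ABC)
= 17/32+5/8+17/32 - 3/8-1/4-7/16 + 1/4
= 7/8

7/8


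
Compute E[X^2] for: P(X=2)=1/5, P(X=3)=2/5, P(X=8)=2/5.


E[X^2] = sum(x^2 * P(x))
= 4*1/5 + 9*2/5 + 64*2/5
= 30

30


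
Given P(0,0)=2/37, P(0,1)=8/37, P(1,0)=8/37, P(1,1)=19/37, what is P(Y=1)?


P(Y=1) = P(0,1)+P(1,1) = 8/37 + 19/37 = 27/37

27/37


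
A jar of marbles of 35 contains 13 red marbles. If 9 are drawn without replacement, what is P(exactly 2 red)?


P(X=2) = C(13,2)*C(22,7) / C(35,9)
= 78*170544 / 70607460
= 13302432/70607460 = 5928/31465

5928/31465


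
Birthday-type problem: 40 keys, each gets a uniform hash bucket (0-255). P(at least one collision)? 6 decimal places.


P(all different) = prod((256-i)/256 for i=0..39) = 0.040078
P(at least one match) = 1 - 0.040078 = 0.959922

0.959922


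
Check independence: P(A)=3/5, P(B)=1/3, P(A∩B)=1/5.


P(A)*P(B) = 3/5*1/3 = 1/5
P(A∩B) = 1/5, which equals P(A)P(B), so independent

Yes, A and B are independent


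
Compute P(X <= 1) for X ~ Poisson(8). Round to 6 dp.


P(X<=1) = e^(-8)*8^0/0! + e^(-8)*8^1/1!
≈ 0.0003354626 + 0.0026837010
= 0.0030191636
≈ 0.003019

0.003019


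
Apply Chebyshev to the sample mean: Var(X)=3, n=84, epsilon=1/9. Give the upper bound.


Var(Xbar) = Var(X)/n = 3/84
Chebyshev: P(|Xbar-mu| >= 1/9) <= Var(Xbar)/(1/9)^2 = (1/28)/(1/81) = 81/28
Bound exceeds 1, so trivial bound: 1

1


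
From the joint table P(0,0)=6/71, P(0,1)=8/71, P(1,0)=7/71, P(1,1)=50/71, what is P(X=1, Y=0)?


Read from table: P(X=1, Y=0) = 7/71

7/71


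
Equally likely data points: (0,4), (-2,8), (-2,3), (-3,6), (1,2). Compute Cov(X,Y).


E[X]=-6/5, E[Y]=23/5, E[XY]=-38/5
Cov(X,Y) = E[XY] - E[X]E[Y] = -38/5 + 6/5*23/5 = -52/25

-52/25


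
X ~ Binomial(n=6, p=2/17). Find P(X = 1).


P(X=1) = C(6,1) * p^1 * (1-p)^5
= 6 * 2/17 * 759375/1419857
= 9112500/24137569

9112500/24137569


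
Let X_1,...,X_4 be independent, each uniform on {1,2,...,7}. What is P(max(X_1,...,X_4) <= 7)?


P(max <= 7) = P(all X_i <= 7) = (P(X_1 <= 7))^4
= (7/7)^4 = 1^4 = 1

1


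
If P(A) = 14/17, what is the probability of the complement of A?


P(A') = 1 - P(A) = 1 - 14/17 = 3/17

3/17


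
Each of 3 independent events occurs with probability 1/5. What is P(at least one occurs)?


P(at least one) = 1 - P(none)
P(none) = (1 - 1/5)^3 = (4/5)^3 = 64/125
P(at least one) = 1 - 64/125 = 61/125

61/125


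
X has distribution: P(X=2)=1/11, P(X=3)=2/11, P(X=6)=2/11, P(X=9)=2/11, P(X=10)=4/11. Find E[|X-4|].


E[|X-4|] = sum(g(x)*P(x))
= 2*1/11 + 1*2/11 + 2*2/11 + 5*2/11 + 6*4/11
= 42/11

42/11


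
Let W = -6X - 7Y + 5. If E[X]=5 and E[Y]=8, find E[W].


E[-6X - 7Y + 5] = -6*E[X] - 7*E[Y] + 5
= (-6)*(5) + (-7)*(8) + (5)
= -30 - 56 + 5 = -81

-81


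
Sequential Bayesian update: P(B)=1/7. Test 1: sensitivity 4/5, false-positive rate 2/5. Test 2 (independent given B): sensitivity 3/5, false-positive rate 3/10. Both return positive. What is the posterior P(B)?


After test 1: P(+) = 4/5*1/7 + 2/5*6/7 = 16/35
P(B|+) = (4/35)/(16/35) = 1/4
After test 2 (use post1 as new prior): P(+) = 3/5*1/4 + 3/10*3/4 = 3/8
P(B|+,+) = (3/20)/(3/8) = 2/5

2/5


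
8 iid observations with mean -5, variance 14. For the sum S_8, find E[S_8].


E[S_n] = n*E[X_1] = 8*-5 = -40

-40


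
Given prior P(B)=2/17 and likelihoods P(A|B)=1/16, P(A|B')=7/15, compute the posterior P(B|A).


P(A) = P(A|B)P(B) + P(A|B')P(B') = 1/16*2/17 + 7/15*15/17 = 57/136
P(B|A) = P(A|B)P(B)/P(A) = (1/136)/(57/136) = 1/57

1/57


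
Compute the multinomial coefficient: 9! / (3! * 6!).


9! = 362880
Denominator: 3!=6 * 6!=720
Coefficient = 362880 / 4320 = 84

84


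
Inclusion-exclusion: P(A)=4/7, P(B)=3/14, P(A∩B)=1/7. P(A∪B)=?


P(A∪B) = P(A) + P(B) - P(A∩B)
= 4/7 + 3/14 - 1/7 = 9/14

9/14


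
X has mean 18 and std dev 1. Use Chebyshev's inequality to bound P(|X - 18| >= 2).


k = 2/1 = 2
Chebyshev: P(|X-mu| >= k*sigma) <= 1/k^2 = 1/2^2 = 1/4

1/4


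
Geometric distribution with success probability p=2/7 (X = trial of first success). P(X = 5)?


P(X=5) = (1-p)^4 * p = (5/7)^4 * 2/7
= 625/2401 * 2/7 = 1250/16807

1250/16807


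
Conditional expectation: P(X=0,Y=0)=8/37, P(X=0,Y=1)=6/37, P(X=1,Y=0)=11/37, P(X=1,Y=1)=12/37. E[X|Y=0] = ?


P(Y=0) = 19/37
E[X|Y=0] = (0*8 + 1*11)/19 = 11/19

11/19


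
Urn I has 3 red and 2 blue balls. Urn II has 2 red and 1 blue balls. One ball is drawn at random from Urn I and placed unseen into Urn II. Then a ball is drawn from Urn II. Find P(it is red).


P(transfer red) = 3/5; P(transfer blue) = 2/5
If red transferred: Urn II has 3 red of 4, so P(red|red moved) = 3/4
If blue transferred: Urn II has 2 red of 4, so P(red|blue moved) = 1/2
By total probability: P(red) = 3/5*3/4 + 2/5*1/2 = 13/20

13/20


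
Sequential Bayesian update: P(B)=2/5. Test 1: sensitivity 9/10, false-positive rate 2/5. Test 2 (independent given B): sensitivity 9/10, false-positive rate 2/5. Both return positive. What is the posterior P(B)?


After test 1: P(+) = 9/10*2/5 + 2/5*3/5 = 3/5
P(B|+) = (9/25)/(3/5) = 3/5
After test 2 (use post1 as new prior): P(+) = 9/10*3/5 + 2/5*2/5 = 7/10
P(B|+,+) = (27/50)/(7/10) = 27/35

27/35


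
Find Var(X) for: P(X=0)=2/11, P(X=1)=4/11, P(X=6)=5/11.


E[X] = 34/11, E[X^2] = 184/11
Var(X) = E[X^2] - (E[X])^2 = 184/11 - (34/11)^2 = 868/121

868/121


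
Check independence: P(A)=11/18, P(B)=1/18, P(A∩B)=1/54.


P(A)*P(B) = 11/18*1/18 = 11/324
P(A∩B) = 1/54 != 11/324, so not independent

No, A and B are not independent


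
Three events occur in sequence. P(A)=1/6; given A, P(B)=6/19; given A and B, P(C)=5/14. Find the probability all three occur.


P(A∩B∩C) = P(A) * P(B|A) * P(C|A∩B)
= 1/6 * 6/19 * 5/14
= 1/19 * 5/14 = 5/266

5/266


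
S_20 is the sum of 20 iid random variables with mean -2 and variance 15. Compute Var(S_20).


By independence, Var(S_n) = n*Var(X_1) = 20*15 = 300

300


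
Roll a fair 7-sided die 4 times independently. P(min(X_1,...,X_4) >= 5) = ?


P(min >= 5) = P(all X_i >= 5) = (P(X_1 >= 5))^4
= (3/7)^4 = 81/2401

81/2401


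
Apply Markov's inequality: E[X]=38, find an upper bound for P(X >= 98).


Markov: P(X >= a) <= E[X]/a
P(X >= 98) <= 38/98 = 19/49

19/49


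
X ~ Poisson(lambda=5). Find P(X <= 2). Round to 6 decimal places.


P(X<=2) = e^(-5)*5^0/0! + e^(-5)*5^1/1! + e^(-5)*5^2/2!
≈ 0.0067379470 + 0.0336897350 + 0.0842243375
= 0.1246520195
≈ 0.124652

0.124652


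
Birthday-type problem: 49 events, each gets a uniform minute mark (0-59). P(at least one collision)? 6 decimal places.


P(all different) = prod((60-i)/60 for i=0..48) = 0.000000
P(at least one match) = 1 - 0.000000 = 1.000000

1.000000


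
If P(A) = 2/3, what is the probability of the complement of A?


P(A') = 1 - P(A) = 1 - 2/3 = 1/3

1/3


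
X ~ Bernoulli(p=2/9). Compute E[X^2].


For Bernoulli: X in {0,1}
E[X^2] = 0^2*(1-2/9) + 1^2*2/9 = 2/9

2/9


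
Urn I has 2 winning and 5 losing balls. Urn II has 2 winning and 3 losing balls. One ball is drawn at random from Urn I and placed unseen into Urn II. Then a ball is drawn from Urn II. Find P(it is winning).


P(transfer winning) = 2/7; P(transfer losing) = 5/7
If winning transferred: Urn II has 3 winning of 6, so P(winning|winning moved) = 1/2
If losing transferred: Urn II has 2 winning of 6, so P(winning|losing moved) = 1/3
By total probability: P(winning) = 2/7*1/2 + 5/7*1/3 = 8/21

8/21


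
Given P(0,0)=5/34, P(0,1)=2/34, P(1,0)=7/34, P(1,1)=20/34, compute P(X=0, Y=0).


Read from table: P(X=0, Y=0) = 5/34

5/34


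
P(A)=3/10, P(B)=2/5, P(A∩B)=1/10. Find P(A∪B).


P(A∪B) = P(A) + P(B) - P(A∩B)
= 3/10 + 2/5 - 1/10 = 3/5

3/5


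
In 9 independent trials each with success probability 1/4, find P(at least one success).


P(at least one) = 1 - P(none)
P(none) = (1 - 1/4)^9 = (3/4)^9 = 19683/262144
P(at least one) = 1 - 19683/262144 = 242461/262144

242461/262144


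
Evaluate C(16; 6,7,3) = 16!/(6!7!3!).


16! = 20922789888000
Denominator: 6!=720 * 7!=5040 * 3!=6
Coefficient = 20922789888000 / 21772800 = 960960

960960


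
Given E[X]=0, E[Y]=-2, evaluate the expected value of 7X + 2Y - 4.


E[7X + 2Y - 4] = 7*E[X] + 2*E[Y] - 4
= (7)*(0) + (2)*(-2) + (-4)
= 0 - 4 - 4 = -8

-8


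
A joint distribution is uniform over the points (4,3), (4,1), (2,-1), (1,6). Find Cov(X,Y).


E[X]=11/4, E[Y]=9/4, E[XY]=5
Cov(X,Y) = E[XY] - E[X]E[Y] = 5 - 11/4*9/4 = -19/16

-19/16


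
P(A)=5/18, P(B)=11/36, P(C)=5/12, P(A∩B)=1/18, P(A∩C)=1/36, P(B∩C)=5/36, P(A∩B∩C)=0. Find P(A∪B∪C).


P(A∪B∪C) = P(A)+P(B)+P(C) - P(AB)-P(AC)-P(BC) + P(ABC)
= 5/18+11/36+5/12 - 1/18-1/36-5/36 + 0
= 7/9

7/9


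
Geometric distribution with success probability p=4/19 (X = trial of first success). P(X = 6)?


P(X=6) = (1-p)^5 * p = (15/19)^5 * 4/19
= 759375/2476099 * 4/19 = 3037500/47045881

3037500/47045881


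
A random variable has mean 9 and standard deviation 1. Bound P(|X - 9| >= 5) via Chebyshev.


k = 5/1 = 5
Chebyshev: P(|X-mu| >= k*sigma) <= 1/k^2 = 1/5^2 = 1/25

1/25


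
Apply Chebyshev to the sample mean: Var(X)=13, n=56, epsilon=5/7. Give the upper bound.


Var(Xbar) = Var(X)/n = 13/56
Chebyshev: P(|Xbar-mu| >= 5/7) <= Var(Xbar)/(5/7)^2 = (13/56)/(25/49) = 91/200

91/200


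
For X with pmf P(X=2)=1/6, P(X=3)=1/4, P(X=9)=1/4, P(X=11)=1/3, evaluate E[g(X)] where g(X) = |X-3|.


E[|X-3|] = sum(g(x)*P(x))
= 1*1/6 + 0*1/4 + 6*1/4 + 8*1/3
= 13/3

13/3


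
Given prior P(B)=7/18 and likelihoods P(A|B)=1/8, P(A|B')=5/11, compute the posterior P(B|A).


P(A) = P(A|B)P(B) + P(A|B')P(B') = 1/8*7/18 + 5/11*11/18 = 47/144
P(B|A) = P(A|B)P(B)/P(A) = (7/144)/(47/144) = 7/47

7/47


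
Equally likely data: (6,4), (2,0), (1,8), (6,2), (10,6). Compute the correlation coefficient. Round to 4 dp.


Cov(X,Y) = 0.8000, Var(X) = 10.4000, Var(Y) = 8.0000
rho = Cov/(sqrt(VarX)*sqrt(VarY)) = 0.0877

0.0877


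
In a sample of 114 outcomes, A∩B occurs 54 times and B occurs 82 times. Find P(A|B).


P(A|B) = P(A∩B)/P(B) = (54/114)/(82/114) = 54/82 = 27/41

27/41


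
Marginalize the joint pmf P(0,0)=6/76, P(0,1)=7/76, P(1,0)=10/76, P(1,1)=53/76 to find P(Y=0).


P(Y=0) = P(0,0)+P(1,0) = 6/76 + 10/76 = 16/76 = 4/19

4/19


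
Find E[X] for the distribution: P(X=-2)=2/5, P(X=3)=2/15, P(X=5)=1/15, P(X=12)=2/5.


E[X] = sum(x * P(x))
= -2*2/5 + 3*2/15 + 5*1/15 + 12*2/5
= 71/15

71/15


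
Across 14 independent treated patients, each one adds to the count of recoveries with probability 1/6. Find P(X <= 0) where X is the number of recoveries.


P(X<=0) = P(X=0)
= 6103515625/78364164096
= 6103515625/78364164096

6103515625/78364164096


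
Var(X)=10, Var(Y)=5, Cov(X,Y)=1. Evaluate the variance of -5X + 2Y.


Var(-5X + 2Y) = (-5)^2*Var(X) + 2^2*Var(Y) + 2*(-5)*2*Cov(X,Y)
= 25*10 + 4*5 - 20*1
= 250 + 20 - 20 = 250

250


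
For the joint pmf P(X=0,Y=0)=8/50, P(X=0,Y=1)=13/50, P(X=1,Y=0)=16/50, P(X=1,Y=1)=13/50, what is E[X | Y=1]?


P(Y=1) = 26/50
E[X|Y=1] = (0*13 + 1*13)/26 = 13/26 = 1/2

1/2


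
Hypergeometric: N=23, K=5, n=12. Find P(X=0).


P(X=0) = C(5,0)*C(18,12) / C(23,12)
= 1*18564 / 1352078
= 18564/1352078 = 6/437

6/437


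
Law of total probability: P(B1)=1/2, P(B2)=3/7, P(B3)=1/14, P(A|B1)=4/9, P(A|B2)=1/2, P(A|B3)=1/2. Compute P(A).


P(A) = P(A|B1)P(B1) + P(A|B2)P(B2) + P(A|B3)P(B3)
= 4/9*1/2 + 1/2*3/7 + 1/2*1/14
= 2/9 + 3/14 + 1/28 = 17/36

17/36


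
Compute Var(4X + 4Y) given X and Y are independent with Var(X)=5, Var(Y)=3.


Independence => Cov(X,Y)=0
Var(4X + 4Y) = 4^2*Var(X) + 4^2*Var(Y)
= 16*5 + 16*3 = 128

128


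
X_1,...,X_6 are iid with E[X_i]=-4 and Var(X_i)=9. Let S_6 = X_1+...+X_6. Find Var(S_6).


By independence, Var(S_n) = n*Var(X_1) = 6*9 = 54

54


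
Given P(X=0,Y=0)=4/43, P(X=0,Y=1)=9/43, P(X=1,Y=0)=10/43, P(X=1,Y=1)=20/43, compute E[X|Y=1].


P(Y=1) = 29/43
E[X|Y=1] = (0*9 + 1*20)/29 = 20/29

20/29


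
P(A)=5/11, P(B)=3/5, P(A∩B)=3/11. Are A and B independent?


P(A)*P(B) = 5/11*3/5 = 3/11
P(A∩B) = 3/11, which equals P(A)P(B), so independent

Yes, A and B are independent


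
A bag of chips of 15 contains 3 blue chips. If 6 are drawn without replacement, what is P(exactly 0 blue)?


P(X=0) = C(3,0)*C(12,6) / C(15,6)
= 1*924 / 5005
= 924/5005 = 12/65

12/65


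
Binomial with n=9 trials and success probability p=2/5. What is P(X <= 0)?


P(X<=0) = P(X=0)
= 19683/1953125
= 19683/1953125

19683/1953125


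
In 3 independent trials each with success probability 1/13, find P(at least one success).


P(at least one) = 1 - P(none)
P(none) = (1 - 1/13)^3 = (12/13)^3 = 1728/2197
P(at least one) = 1 - 1728/2197 = 469/2197

469/2197


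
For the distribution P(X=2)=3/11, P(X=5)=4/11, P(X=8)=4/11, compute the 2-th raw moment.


E[X^2] = sum(x^2 * P(x))
= 4*3/11 + 25*4/11 + 64*4/11
= 368/11

368/11


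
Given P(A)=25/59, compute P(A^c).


P(A') = 1 - P(A) = 1 - 25/59 = 34/59

34/59


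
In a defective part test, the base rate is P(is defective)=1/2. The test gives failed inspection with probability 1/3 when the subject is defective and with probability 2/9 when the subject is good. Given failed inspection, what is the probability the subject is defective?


P(A) = P(A|B)P(B) + P(A|B')P(B') = 1/3*1/2 + 2/9*1/2 = 5/18
P(B|A) = P(A|B)P(B)/P(A) = (1/6)/(5/18) = 3/5

3/5


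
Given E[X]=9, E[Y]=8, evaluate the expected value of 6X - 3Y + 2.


E[6X - 3Y + 2] = 6*E[X] - 3*E[Y] + 2
= (6)*(9) + (-3)*(8) + (2)
= 54 - 24 + 2 = 32

32


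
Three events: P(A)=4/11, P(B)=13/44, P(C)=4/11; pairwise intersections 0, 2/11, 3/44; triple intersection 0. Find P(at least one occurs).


P(A∪B∪C) = P(A)+P(B)+P(C) - P(AB)-P(AC)-P(BC) + P(ABC)
= 4/11+13/44+4/11 - 0-2/11-3/44 + 0
= 17/22

17/22


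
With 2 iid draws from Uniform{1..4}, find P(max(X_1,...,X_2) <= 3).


P(max <= 3) = P(all X_i <= 3) = (P(X_1 <= 3))^2
= (3/4)^2 = 9/16

9/16


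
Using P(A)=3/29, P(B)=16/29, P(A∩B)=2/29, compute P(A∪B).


P(A∪B) = P(A) + P(B) - P(A∩B)
= 3/29 + 16/29 - 2/29 = 17/29

17/29


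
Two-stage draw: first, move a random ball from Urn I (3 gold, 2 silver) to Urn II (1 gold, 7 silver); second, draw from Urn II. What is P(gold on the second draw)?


P(transfer gold) = 3/5; P(transfer silver) = 2/5
If gold transferred: Urn II has 2 gold of 9, so P(gold|gold moved) = 2/9
If silver transferred: Urn II has 1 gold of 9, so P(gold|silver moved) = 1/9
By total probability: P(gold) = 3/5*2/9 + 2/5*1/9 = 8/45

8/45


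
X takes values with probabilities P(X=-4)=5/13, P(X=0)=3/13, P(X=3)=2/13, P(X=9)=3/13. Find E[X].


E[X] = sum(x * P(x))
= -4*5/13 + 0*3/13 + 3*2/13 + 9*3/13
= 1

1


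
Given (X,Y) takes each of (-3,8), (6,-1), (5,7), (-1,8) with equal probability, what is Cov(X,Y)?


E[X]=7/4, E[Y]=11/2, E[XY]=-3/4
Cov(X,Y) = E[XY] - E[X]E[Y] = -3/4 - 7/4*11/2 = -83/8

-83/8


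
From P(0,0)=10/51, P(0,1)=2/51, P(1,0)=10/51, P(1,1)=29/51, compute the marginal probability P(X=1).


P(X=1) = P(1,0)+P(1,1) = 10/51 + 29/51 = 39/51 = 13/17

13/17


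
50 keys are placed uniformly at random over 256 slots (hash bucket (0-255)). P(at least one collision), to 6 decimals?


P(all different) = prod((256-i)/256 for i=0..49) = 0.005932
P(at least one match) = 1 - 0.005932 = 0.994068

0.994068


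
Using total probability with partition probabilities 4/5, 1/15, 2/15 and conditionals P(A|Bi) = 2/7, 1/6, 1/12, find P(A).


P(A) = P(A|B1)P(B1) + P(A|B2)P(B2) + P(A|B3)P(B3)
= 2/7*4/5 + 1/6*1/15 + 1/12*2/15
= 8/35 + 1/90 + 1/90 = 79/315

79/315


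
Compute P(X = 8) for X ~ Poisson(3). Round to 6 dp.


P(X=8) = e^(-3) * 3^8 / 8!
≈ 0.04978706837 * 6561 / 40320
≈ 0.008102

0.008102


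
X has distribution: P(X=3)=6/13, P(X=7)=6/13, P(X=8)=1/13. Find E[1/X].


E[1/X] = sum(g(x)*P(x))
= 1/3*6/13 + 1/7*6/13 + 1/8*1/13
= 167/728

167/728


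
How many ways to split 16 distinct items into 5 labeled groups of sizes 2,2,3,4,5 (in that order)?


16! = 20922789888000
Denominator: 2!=2 * 2!=2 * 3!=6 * 4!=24 * 5!=120
Coefficient = 20922789888000 / 69120 = 302702400

302702400


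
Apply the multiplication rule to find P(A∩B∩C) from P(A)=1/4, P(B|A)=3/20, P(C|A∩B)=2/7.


P(A∩B∩C) = P(A) * P(B|A) * P(C|A∩B)
= 1/4 * 3/20 * 2/7
= 3/80 * 2/7 = 3/280

3/280


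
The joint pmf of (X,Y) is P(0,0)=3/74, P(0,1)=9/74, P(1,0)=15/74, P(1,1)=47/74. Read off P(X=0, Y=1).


Read from table: P(X=0, Y=1) = 9/74

9/74


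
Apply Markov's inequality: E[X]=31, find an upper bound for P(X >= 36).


Markov: P(X >= a) <= E[X]/a
P(X >= 36) <= 31/36

31/36


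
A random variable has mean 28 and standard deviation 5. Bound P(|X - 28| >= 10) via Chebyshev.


k = 10/5 = 2
Chebyshev: P(|X-mu| >= k*sigma) <= 1/k^2 = 1/2^2 = 1/4

1/4


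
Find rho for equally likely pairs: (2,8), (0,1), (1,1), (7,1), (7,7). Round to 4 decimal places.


Cov(X,Y) = 2.3600, Var(X) = 9.0400, Var(Y) = 10.2400
rho = Cov/(sqrt(VarX)*sqrt(VarY)) = 0.2453

0.2453


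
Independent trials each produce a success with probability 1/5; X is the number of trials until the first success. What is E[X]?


For geometric (trials until first success), E[X] = 1/p = 1/(1/5) = 5

5


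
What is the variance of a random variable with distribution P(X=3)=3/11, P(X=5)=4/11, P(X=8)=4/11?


E[X] = 61/11, E[X^2] = 383/11
Var(X) = E[X^2] - (E[X])^2 = 383/11 - (61/11)^2 = 492/121

492/121


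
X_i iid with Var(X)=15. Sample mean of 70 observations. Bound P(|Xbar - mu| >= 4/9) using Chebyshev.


Var(Xbar) = Var(X)/n = 15/70
Chebyshev: P(|Xbar-mu| >= 4/9) <= Var(Xbar)/(4/9)^2 = (3/14)/(16/81) = 243/224
Bound exceeds 1, so trivial bound: 1

1


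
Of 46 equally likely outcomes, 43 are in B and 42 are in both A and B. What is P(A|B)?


P(A|B) = P(A∩B)/P(B) = (42/46)/(43/46) = 42/43

42/43


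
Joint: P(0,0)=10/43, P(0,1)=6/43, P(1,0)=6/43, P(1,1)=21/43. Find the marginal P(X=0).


P(X=0) = P(0,0)+P(0,1) = 10/43 + 6/43 = 16/43

16/43


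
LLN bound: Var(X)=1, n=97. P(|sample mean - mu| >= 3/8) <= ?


Var(Xbar) = Var(X)/n = 1/97
Chebyshev: P(|Xbar-mu| >= 3/8) <= Var(Xbar)/(3/8)^2 = (1/97)/(9/64) = 64/873

64/873


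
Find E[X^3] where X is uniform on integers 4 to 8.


E[X^3] = (1/5) * sum(x^3 for x=4..8)
= 1260/5 = 252

252


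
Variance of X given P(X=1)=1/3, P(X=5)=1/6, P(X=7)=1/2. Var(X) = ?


E[X] = 14/3, E[X^2] = 29
Var(X) = E[X^2] - (E[X])^2 = 29 - (14/3)^2 = 65/9

65/9


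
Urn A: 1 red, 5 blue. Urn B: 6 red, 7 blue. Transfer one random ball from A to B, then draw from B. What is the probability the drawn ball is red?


P(transfer red) = 1/6; P(transfer blue) = 5/6
If red transferred: Urn II has 7 red of 14, so P(red|red moved) = 1/2
If blue transferred: Urn II has 6 red of 14, so P(red|blue moved) = 3/7
By total probability: P(red) = 1/6*1/2 + 5/6*3/7 = 37/84

37/84


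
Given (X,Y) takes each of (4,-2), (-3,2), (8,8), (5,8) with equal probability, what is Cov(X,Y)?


E[X]=7/2, E[Y]=4, E[XY]=45/2
Cov(X,Y) = E[XY] - E[X]E[Y] = 45/2 - 7/2*4 = 17/2

17/2


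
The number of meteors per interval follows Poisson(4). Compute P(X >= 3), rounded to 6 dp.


P(X>=3) = 1 - P(X<=2) = 1 - (e^(-4)*4^0/0! + e^(-4)*4^1/1! + e^(-4)*4^2/2!)
≈ 1 - (0.0183156389 + 0.0732625556 + 0.1465251111)
= 1 - 0.2381033056 = 0.7618966944
≈ 0.761897

0.761897


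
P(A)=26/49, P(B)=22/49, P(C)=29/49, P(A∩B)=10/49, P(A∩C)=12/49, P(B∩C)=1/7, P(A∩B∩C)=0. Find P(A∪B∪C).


P(A∪B∪C) = P(A)+P(B)+P(C) - P(AB)-P(AC)-P(BC) + P(ABC)
= 26/49+22/49+29/49 - 10/49-12/49-1/7 + 0
= 48/49

48/49


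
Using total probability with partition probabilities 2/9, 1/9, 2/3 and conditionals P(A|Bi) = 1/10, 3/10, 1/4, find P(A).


P(A) = P(A|B1)P(B1) + P(A|B2)P(B2) + P(A|B3)P(B3)
= 1/10*2/9 + 3/10*1/9 + 1/4*2/3
= 1/45 + 1/30 + 1/6 = 2/9

2/9


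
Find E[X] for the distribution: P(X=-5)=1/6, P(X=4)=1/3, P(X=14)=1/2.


E[X] = sum(x * P(x))
= -5*1/6 + 4*1/3 + 14*1/2
= 15/2

15/2


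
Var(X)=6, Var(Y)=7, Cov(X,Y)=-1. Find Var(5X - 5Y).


Var(5X - 5Y) = 5^2*Var(X) + (-5)^2*Var(Y) + 2*5*(-5)*Cov(X,Y)
= 25*6 + 25*7 - 50*(-1)
= 150 + 175 + 50 = 375

375


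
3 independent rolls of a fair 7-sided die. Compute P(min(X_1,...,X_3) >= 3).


P(min >= 3) = P(all X_i >= 3) = (P(X_1 >= 3))^3
= (5/7)^3 = 125/343

125/343


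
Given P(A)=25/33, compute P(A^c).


P(A') = 1 - P(A) = 1 - 25/33 = 8/33

8/33


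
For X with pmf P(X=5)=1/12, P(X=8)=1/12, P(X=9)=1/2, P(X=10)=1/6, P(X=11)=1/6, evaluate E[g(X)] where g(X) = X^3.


E[X^3] = sum(g(x)*P(x))
= 125*1/12 + 512*1/12 + 729*1/2 + 1000*1/6 + 1331*1/6
= 9673/12

9673/12


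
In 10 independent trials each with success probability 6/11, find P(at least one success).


P(at least one) = 1 - P(none)
P(none) = (1 - 6/11)^10 = (5/11)^10 = 9765625/25937424601
P(at least one) = 1 - 9765625/25937424601 = 25927658976/25937424601

25927658976/25937424601


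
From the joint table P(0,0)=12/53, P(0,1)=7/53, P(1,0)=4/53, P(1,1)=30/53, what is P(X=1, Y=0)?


Read from table: P(X=1, Y=0) = 4/53

4/53


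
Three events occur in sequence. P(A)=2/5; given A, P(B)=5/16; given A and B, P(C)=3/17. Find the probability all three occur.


P(A∩B∩C) = P(A) * P(B|A) * P(C|A∩B)
= 2/5 * 5/16 * 3/17
= 1/8 * 3/17 = 3/136

3/136


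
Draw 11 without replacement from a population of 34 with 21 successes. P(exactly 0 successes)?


P(X=0) = C(21,0)*C(13,11) / C(34,11)
= 1*78 / 286097760
= 78/286097760 = 1/3667920

1/3667920


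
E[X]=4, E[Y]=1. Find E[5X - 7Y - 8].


E[5X - 7Y - 8] = 5*E[X] - 7*E[Y] - 8
= (5)*(4) + (-7)*(1) + (-8)
= 20 - 7 - 8 = 5

5


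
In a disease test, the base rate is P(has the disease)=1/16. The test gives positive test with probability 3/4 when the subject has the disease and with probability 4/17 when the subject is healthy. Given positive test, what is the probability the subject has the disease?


P(A) = P(A|B)P(B) + P(A|B')P(B') = 3/4*1/16 + 4/17*15/16 = 291/1088
P(B|A) = P(A|B)P(B)/P(A) = (3/64)/(291/1088) = 17/97

17/97


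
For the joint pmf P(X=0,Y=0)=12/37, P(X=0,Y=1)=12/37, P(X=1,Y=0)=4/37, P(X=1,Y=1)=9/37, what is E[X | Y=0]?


P(Y=0) = 16/37
E[X|Y=0] = (0*12 + 1*4)/16 = 4/16 = 1/4

1/4


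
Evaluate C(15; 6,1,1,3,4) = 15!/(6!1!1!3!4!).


15! = 1307674368000
Denominator: 6!=720 * 1!=1 * 1!=1 * 3!=6 * 4!=24
Coefficient = 1307674368000 / 103680 = 12612600

12612600


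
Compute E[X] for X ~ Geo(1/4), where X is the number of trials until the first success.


For geometric (trials until first success), E[X] = 1/p = 1/(1/4) = 4

4


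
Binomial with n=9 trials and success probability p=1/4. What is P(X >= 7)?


P(X>=7) = P(X=7) + P(X=8) + P(X=9)
= 81/65536 + 27/262144 + 1/262144
= 11/8192

11/8192


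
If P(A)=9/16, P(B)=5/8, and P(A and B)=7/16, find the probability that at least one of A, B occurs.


P(A∪B) = P(A) + P(B) - P(A∩B)
= 9/16 + 5/8 - 7/16 = 3/4

3/4


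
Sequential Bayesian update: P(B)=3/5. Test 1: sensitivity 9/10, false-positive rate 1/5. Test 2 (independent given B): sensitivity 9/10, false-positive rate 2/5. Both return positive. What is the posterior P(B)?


After test 1: P(+) = 9/10*3/5 + 1/5*2/5 = 31/50
P(B|+) = (27/50)/(31/50) = 27/31
After test 2 (use post1 as new prior): P(+) = 9/10*27/31 + 2/5*4/31 = 259/310
P(B|+,+) = (243/310)/(259/310) = 243/259

243/259


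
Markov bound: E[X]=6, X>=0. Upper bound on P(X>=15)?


Markov: P(X >= a) <= E[X]/a
P(X >= 15) <= 6/15 = 2/5

2/5


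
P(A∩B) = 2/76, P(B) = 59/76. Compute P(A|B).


P(A|B) = P(A∩B)/P(B) = (2/76)/(59/76) = 2/59

2/59


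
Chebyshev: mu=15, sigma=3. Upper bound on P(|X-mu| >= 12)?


k = 12/3 = 4
Chebyshev: P(|X-mu| >= k*sigma) <= 1/k^2 = 1/4^2 = 1/16

1/16


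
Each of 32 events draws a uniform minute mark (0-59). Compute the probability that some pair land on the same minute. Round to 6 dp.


P(all different) = prod((60-i)/60 for i=0..31) = 0.000034
P(at least one match) = 1 - 0.000034 = 0.999966

0.999966


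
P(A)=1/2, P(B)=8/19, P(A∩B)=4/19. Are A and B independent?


P(A)*P(B) = 1/2*8/19 = 4/19
P(A∩B) = 4/19, which equals P(A)P(B), so independent

Yes, A and B are independent


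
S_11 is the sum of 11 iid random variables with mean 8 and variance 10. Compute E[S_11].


E[S_n] = n*E[X_1] = 11*8 = 88

88


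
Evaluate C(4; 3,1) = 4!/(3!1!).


4! = 24
Denominator: 3!=6 * 1!=1
Coefficient = 24 / 6 = 4

4


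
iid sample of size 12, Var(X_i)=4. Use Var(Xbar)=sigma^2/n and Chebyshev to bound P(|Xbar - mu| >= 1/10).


Var(Xbar) = Var(X)/n = 4/12
Chebyshev: P(|Xbar-mu| >= 1/10) <= Var(Xbar)/(1/10)^2 = (1/3)/(1/100) = 100/3
Bound exceeds 1, so trivial bound: 1

1


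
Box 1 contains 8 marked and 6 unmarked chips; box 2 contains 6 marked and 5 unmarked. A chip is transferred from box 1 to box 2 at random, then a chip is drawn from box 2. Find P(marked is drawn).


P(transfer marked) = 8/14 = 4/7; P(transfer unmarked) = 3/7
If marked transferred: Urn II has 7 marked of 12, so P(marked|marked moved) = 7/12
If unmarked transferred: Urn II has 6 marked of 12, so P(marked|unmarked moved) = 1/2
By total probability: P(marked) = 4/7*7/12 + 3/7*1/2 = 23/42

23/42


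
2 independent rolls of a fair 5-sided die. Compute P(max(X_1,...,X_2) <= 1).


P(max <= 1) = P(all X_i <= 1) = (P(X_1 <= 1))^2
= (1/5)^2 = 1/25

1/25


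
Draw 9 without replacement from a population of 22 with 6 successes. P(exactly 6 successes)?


P(X=6) = C(6,6)*C(16,3) / C(22,9)
= 1*560 / 497420
= 560/497420 = 4/3553

4/3553


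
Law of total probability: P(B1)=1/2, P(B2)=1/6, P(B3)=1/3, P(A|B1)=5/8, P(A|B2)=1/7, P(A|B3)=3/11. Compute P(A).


P(A) = P(A|B1)P(B1) + P(A|B2)P(B2) + P(A|B3)P(B3)
= 5/8*1/2 + 1/7*1/6 + 3/11*1/3
= 5/16 + 1/42 + 1/11 = 1579/3696

1579/3696


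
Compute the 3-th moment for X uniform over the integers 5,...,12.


E[X^3] = (1/8) * sum(x^3 for x=5..12)
= 5984/8 = 748

748


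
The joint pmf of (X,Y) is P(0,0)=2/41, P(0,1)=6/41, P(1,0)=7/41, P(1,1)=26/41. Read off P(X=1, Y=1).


Read from table: P(X=1, Y=1) = 26/41

26/41


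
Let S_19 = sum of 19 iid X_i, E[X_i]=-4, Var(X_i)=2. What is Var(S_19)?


By independence, Var(S_n) = n*Var(X_1) = 19*2 = 38

38


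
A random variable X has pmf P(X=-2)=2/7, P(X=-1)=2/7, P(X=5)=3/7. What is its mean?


E[X] = sum(x * P(x))
= -2*2/7 - 1*2/7 + 5*3/7
= 9/7

9/7


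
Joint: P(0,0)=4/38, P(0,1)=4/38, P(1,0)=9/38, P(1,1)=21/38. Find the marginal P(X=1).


P(X=1) = P(1,0)+P(1,1) = 9/38 + 21/38 = 30/38 = 15/19

15/19


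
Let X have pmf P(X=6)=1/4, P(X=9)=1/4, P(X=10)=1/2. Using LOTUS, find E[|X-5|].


E[|X-5|] = sum(g(x)*P(x))
= 1*1/4 + 4*1/4 + 5*1/2
= 15/4

15/4


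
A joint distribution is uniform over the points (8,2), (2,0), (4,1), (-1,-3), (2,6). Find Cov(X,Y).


E[X]=3, E[Y]=6/5, E[XY]=7
Cov(X,Y) = E[XY] - E[X]E[Y] = 7 - 3*6/5 = 17/5

17/5


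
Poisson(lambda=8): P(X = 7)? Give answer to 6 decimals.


P(X=7) = e^(-8) * 8^7 / 7!
≈ 0.0003354626279 * 2097152 / 5040
≈ 0.139587

0.139587


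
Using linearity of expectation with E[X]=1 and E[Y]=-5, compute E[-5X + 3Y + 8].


E[-5X + 3Y + 8] = -5*E[X] + 3*E[Y] + 8
= (-5)*(1) + (3)*(-5) + (8)
= -5 - 15 + 8 = -12

-12


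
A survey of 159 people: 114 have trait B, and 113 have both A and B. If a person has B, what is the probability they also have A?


P(A|B) = P(A∩B)/P(B) = (113/159)/(114/159) = 113/114

113/114


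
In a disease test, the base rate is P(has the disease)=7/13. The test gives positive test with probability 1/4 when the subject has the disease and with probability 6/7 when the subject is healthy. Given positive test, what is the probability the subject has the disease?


P(A) = P(A|B)P(B) + P(A|B')P(B') = 1/4*7/13 + 6/7*6/13 = 193/364
P(B|A) = P(A|B)P(B)/P(A) = (7/52)/(193/364) = 49/193

49/193


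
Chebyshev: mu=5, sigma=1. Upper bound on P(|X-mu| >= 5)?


k = 5/1 = 5
Chebyshev: P(|X-mu| >= k*sigma) <= 1/k^2 = 1/5^2 = 1/25

1/25


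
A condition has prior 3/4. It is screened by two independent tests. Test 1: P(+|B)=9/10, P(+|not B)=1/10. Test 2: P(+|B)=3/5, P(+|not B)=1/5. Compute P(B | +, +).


After test 1: P(+) = 9/10*3/4 + 1/10*1/4 = 7/10
P(B|+) = (27/40)/(7/10) = 27/28
After test 2 (use post1 as new prior): P(+) = 3/5*27/28 + 1/5*1/28 = 41/70
P(B|+,+) = (81/140)/(41/70) = 81/82

81/82


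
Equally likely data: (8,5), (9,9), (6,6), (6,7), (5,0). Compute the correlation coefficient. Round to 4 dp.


Cov(X,Y) = 3.0800, Var(X) = 2.1600, Var(Y) = 9.0400
rho = Cov/(sqrt(VarX)*sqrt(VarY)) = 0.6970

0.6970


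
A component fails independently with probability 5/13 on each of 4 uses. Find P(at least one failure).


P(at least one) = 1 - P(none)
P(none) = (1 - 5/13)^4 = (8/13)^4 = 4096/28561
P(at least one) = 1 - 4096/28561 = 24465/28561

24465/28561


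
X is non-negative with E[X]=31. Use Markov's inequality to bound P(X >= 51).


Markov: P(X >= a) <= E[X]/a
P(X >= 51) <= 31/51

31/51


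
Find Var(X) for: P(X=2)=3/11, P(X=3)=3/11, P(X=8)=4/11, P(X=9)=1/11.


E[X] = 56/11, E[X^2] = 376/11
Var(X) = E[X^2] - (E[X])^2 = 376/11 - (56/11)^2 = 1000/121

1000/121


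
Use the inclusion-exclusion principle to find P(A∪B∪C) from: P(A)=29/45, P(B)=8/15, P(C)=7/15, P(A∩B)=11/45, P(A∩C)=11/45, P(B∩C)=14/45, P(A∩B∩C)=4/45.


P(A∪B∪C) = P(A)+P(B)+P(C) - P(AB)-P(AC)-P(BC) + P(ABC)
= 29/45+8/15+7/15 - 11/45-11/45-14/45 + 4/45
= 14/15

14/15


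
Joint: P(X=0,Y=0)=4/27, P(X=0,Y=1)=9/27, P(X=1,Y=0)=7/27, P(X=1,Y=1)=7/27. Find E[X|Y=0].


P(Y=0) = 11/27
E[X|Y=0] = (0*4 + 1*7)/11 = 7/11

7/11


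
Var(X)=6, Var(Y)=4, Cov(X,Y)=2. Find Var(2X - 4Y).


Var(2X - 4Y) = 2^2*Var(X) + (-4)^2*Var(Y) + 2*2*(-4)*Cov(X,Y)
= 4*6 + 16*4 - 16*2
= 24 + 64 - 32 = 56

56


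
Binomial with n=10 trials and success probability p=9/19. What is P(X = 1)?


P(X=1) = C(10,1) * p^1 * (1-p)^9
= 10 * 9/19 * 1000000000/322687697779
= 90000000000/6131066257801

90000000000/6131066257801


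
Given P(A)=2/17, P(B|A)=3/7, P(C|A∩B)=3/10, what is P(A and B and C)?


P(A∩B∩C) = P(A) * P(B|A) * P(C|A∩B)
= 2/17 * 3/7 * 3/10
= 6/119 * 3/10 = 9/595

9/595


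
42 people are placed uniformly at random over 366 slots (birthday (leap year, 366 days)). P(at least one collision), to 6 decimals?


P(all different) = prod((366-i)/366 for i=0..41) = 0.086572
P(at least one match) = 1 - 0.086572 = 0.913428

0.913428


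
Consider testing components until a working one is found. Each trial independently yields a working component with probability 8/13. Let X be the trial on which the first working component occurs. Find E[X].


For geometric (trials until first success), E[X] = 1/p = 1/(8/13) = 13/8

13/8


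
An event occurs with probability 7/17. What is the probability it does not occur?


P(A') = 1 - P(A) = 1 - 7/17 = 10/17

10/17
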